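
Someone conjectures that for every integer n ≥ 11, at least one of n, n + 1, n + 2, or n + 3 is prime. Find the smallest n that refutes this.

For n = 11, 12, 13, 14, …, 21, 22, 23 the conclusion holds.
n = 24: 24 = 2 × 12; 25 = 5 × 5; 26 = 2 × 13; 27 = 3 × 9 — all composite.
Hence n = 24 is a counterexample.

n = 24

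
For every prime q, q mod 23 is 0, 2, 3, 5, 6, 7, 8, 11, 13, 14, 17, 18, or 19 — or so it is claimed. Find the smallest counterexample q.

Check each prime q in order until the claim fails.
For q = 2, 3, 5, 7, …, 31, 37, 41 the conclusion holds.
q = 43: 43 mod 23 = 20 — not in {0, 2, 3, 5, 6, 7, 8, 11, 13, 14, 17, 18, 19}.

q = 43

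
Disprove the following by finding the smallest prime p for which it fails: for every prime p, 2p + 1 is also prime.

Check each prime p in order until 2p + 1 is not prime.
p = 2: 2p + 1 = 5, prime.
p = 3: 2p + 1 = 7, prime.
p = 5: 2p + 1 = 11, prime.
p = 7: 2p + 1 = 15 = 3 × 5, not prime.

p = 7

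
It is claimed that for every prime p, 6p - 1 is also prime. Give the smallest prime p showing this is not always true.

p = 2: 6p - 1 = 11, prime.
p = 3: 6p - 1 = 17, prime.
p = 5: 6p - 1 = 29, prime.
p = 7: 6p - 1 = 41, prime.
p = 11: 6p - 1 = 65 = 5 × 13, not prime.

p = 11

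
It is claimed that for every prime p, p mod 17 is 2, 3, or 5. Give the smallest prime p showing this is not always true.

p = 7

A counterexample is any prime p such that the claim fails; we check each in order.
p = 2: 2 mod 17 = 2.
p = 3: 3 mod 17 = 3.
p = 5: 5 mod 17 = 5.
p = 7: 7 mod 17 = 7 — not in {2, 3, 5}.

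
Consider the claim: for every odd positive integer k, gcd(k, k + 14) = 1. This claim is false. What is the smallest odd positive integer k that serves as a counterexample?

A counterexample is any odd positive integer k such that gcd(k, k + 14) > 1; we check each in order.
k = 1: gcd(1, 15) = 1.
k = 3: gcd(3, 17) = 1.
k = 5: gcd(5, 19) = 1.
k = 7: gcd(7, 21) = 7.

k = 7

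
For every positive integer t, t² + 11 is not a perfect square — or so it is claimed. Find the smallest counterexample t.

t = 1: 1² + 11 = 12, not a perfect square.
t = 2: 2² + 11 = 15, not a perfect square.
t = 3: 3² + 11 = 20, not a perfect square.
t = 4: 4² + 11 = 27, not a perfect square.
t = 5: 5² + 11 = 36 = 6², a perfect square.

t = 5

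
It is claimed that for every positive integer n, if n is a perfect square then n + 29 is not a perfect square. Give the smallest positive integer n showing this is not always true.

n = 196

We need the least positive integer n for which n is a perfect square but n + 29 is a perfect square.
For n = 1, 4, 9, 16, …, 121, 144, 169 the conclusion holds.
n = 196: 196 = 14² and 196 + 29 = 225 = 15².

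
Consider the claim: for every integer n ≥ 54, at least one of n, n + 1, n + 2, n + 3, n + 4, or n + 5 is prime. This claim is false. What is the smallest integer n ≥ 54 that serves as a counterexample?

n = 90

For n = 54, 55, 56, 57, …, 87, 88, 89 the conclusion holds.
n = 90: 90 = 2 × 45; 91 = 7 × 13; 92 = 2 × 46; 93 = 3 × 31; 94 = 2 × 47; 95 = 5 × 19 — all composite.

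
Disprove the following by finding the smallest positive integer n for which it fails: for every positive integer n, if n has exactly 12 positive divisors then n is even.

n = 315

The first 24 eligible values, up to n = 308, all satisfy the conclusion.
n = 315: divisors of 315: 12 divisors; 315 is odd.
Thus n = 315 disproves the claim, and no smaller n works.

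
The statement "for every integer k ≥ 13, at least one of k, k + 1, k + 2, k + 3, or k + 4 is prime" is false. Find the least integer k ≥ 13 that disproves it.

Check each integer k ≥ 13 in order until k, k + 1, k + 2, k + 3, k + 4 are all composite.
For k = 13, 14, 15, 16, …, 21, 22, 23 the conclusion holds.
k = 24: 24 = 2 × 12; 25 = 5 × 5; 26 = 2 × 13; 27 = 3 × 9; 28 = 2 × 14 — all composite.

k = 24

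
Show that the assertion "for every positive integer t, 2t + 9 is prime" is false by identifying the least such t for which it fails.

t = 3

A counterexample is any positive integer t such that 2t + 9 is not prime; we check each in order.
t = 1: 2t + 9 = 11, prime.
t = 2: 2t + 9 = 13, prime.
t = 3: 2t + 9 = 15 = 3 × 5, composite.
So t = 3 is the smallest counterexample.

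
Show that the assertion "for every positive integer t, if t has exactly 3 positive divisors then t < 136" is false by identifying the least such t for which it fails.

t = 169

We need the least positive integer t for which t has exactly 3 positive divisors but the claim fails.
t = 4: τ(4) = 3; 4 < 136.
t = 9: τ(9) = 3; 9 < 136.
t = 25: τ(25) = 3; 25 < 136.
t = 49: τ(49) = 3; 49 < 136.
t = 121: τ(121) = 3; 121 < 136.
t = 169: τ(169) = 3; 169 ≥ 136.
Hence t = 169 is a counterexample.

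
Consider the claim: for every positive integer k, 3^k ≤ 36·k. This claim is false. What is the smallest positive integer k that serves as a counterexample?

k = 5

We need the least positive integer k for which 3^k > 36·k.
k = 1: 3^k = 3 and 36·k = 36, so 3 ≤ 36.
k = 2: 3^k = 9 and 36·k = 72, so 9 ≤ 72.
k = 3: 3^k = 27 and 36·k = 108, so 27 ≤ 108.
k = 4: 3^k = 81 and 36·k = 144, so 81 ≤ 144.
k = 5: 3^k = 243 and 36·k = 180, so 243 > 180.
So k = 5 is the smallest counterexample.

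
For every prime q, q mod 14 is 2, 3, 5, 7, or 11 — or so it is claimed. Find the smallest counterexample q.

q = 13

We need the least prime q for which the claim fails.
The first 5 eligible values, up to q = 11, all satisfy the conclusion.
q = 13: 13 mod 14 = 13 — not in {2, 3, 5, 7, 11}.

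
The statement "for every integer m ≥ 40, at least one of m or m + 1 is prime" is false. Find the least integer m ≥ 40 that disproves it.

For m = 40, 41, 42, 43 the conclusion holds.
m = 44: 44 = 2 × 22; 45 = 3 × 15 — both composite.

m = 44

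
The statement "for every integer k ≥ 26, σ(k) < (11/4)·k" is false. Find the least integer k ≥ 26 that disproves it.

k = 60

For k = 26, 27, 28, 29, …, 57, 58, 59 the conclusion holds.
k = 60: σ(60) = 168; 168 ≥ 165.
Thus k = 60 disproves the claim, and no smaller k works.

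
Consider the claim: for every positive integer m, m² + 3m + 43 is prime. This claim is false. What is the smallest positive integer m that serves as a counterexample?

m = 39

For m = 1, 2, 3, 4, …, 36, 37, 38 the conclusion holds.
m = 39: m² + 3m + 43 = 1681 = 41 × 41, composite.
Hence m = 39 is a counterexample.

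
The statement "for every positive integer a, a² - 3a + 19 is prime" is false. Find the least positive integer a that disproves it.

a = 18

We need the least positive integer a for which a² - 3a + 19 is not prime.
For a = 1, 2, 3, 4, …, 15, 16, 17 the conclusion holds.
a = 18: a² - 3a + 19 = 289 = 17 × 17, composite.
Thus a = 18 disproves the claim, and no smaller a works.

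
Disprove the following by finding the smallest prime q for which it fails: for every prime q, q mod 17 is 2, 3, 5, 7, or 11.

q = 13

For q = 2, 3, 5, 7, 11 the conclusion holds.
q = 13: 13 mod 17 = 13 — not in {2, 3, 5, 7, 11}.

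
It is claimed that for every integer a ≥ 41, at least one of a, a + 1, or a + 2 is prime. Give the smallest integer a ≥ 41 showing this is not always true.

Check each integer a ≥ 41 in order until a, a + 1, a + 2 are all composite.
a = 41: 41 is prime.
a = 42: 43 is prime.
a = 43: 43 is prime.
a = 44: 44 = 2 × 22; 45 = 3 × 15; 46 = 2 × 23 — all composite.

a = 44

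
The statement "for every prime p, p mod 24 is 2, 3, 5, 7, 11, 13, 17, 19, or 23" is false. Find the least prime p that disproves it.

For p = 2, 3, 5, 7, …, 61, 67, 71 the conclusion holds.
p = 73: 73 mod 24 = 1 — not in {2, 3, 5, 7, 11, 13, 17, 19, 23}.

p = 73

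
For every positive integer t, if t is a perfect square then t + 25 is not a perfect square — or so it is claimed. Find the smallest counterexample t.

For t = 1, 4, 9, 16, …, 81, 100, 121 the conclusion holds.
t = 144: 144 = 12² and 144 + 25 = 169 = 13².

t = 144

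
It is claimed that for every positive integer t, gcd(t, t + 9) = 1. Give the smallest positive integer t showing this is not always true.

Check each positive integer t in order until gcd(t, t + 9) > 1.
t = 1: gcd(1, 10) = 1.
t = 2: gcd(2, 11) = 1.
t = 3: gcd(3, 12) = 3.
Thus t = 3 disproves the claim, and no smaller t works.

t = 3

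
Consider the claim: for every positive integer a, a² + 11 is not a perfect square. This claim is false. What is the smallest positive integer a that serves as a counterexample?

a = 5

A counterexample is any positive integer a such that a² + 11 is a perfect square; we check each in order.
The first 4 eligible values, up to a = 4, all satisfy the conclusion.
a = 5: 5² + 11 = 36 = 6², a perfect square.
Hence a = 5 is a counterexample.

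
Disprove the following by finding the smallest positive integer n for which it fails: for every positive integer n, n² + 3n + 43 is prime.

n = 39

A counterexample is any positive integer n such that n² + 3n + 43 is not prime; we check each in order.
The first 38 eligible values, up to n = 38, all satisfy the conclusion.
n = 39: n² + 3n + 43 = 1681 = 41 × 41, composite.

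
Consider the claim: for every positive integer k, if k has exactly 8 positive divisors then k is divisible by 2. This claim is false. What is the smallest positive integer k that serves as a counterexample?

k = 105

The first 12 eligible values, up to k = 104, all satisfy the conclusion.
k = 105: τ(105) = 8; 105 mod 2 = 1.
So k = 105 is the smallest counterexample.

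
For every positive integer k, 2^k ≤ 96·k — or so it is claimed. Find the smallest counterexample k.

For k = 1, 2, 3, 4, 5, 6, 7, 8, 9 the conclusion holds.
k = 10: 2^k = 1024 and 96·k = 960, so 1024 > 960.
Hence k = 10 is a counterexample.

k = 10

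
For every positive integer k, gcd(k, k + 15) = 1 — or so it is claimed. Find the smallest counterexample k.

k = 3

We need the least positive integer k for which gcd(k, k + 15) > 1.
For k = 1, 2 the conclusion holds.
k = 3: gcd(3, 18) = 3.
So k = 3 is the smallest counterexample.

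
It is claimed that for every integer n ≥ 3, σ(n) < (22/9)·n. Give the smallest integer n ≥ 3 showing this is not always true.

For n = 3, 4, 5, 6, …, 21, 22, 23 the conclusion holds.
n = 24: σ(24) = 60; 60 ≥ 176/3.
Thus n = 24 disproves the claim, and no smaller n works.

n = 24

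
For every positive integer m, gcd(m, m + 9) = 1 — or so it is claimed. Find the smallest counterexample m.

We need the least positive integer m for which gcd(m, m + 9) > 1.
m = 1: gcd(1, 10) = 1.
m = 2: gcd(2, 11) = 1.
m = 3: gcd(3, 12) = 3.

m = 3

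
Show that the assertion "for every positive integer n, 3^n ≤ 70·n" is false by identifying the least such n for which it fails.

We need the least positive integer n for which 3^n > 70·n.
For n = 1, 2, 3, 4, 5 the conclusion holds.
n = 6: 3^n = 729 and 70·n = 420, so 729 > 420.

n = 6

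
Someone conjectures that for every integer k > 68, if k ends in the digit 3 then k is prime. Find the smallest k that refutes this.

Check each integer k > 68 in order until k ends in the digit 3 but k is not prime.
For k = 73, 83 the conclusion holds.
k = 93: 93 ends in 3; 93 = 3 × 31, composite.
So k = 93 is the smallest counterexample.

k = 93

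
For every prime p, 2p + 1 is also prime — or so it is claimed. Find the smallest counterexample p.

p = 7

Check each prime p in order until 2p + 1 is not prime.
p = 2: 2p + 1 = 5, prime.
p = 3: 2p + 1 = 7, prime.
p = 5: 2p + 1 = 11, prime.
p = 7: 2p + 1 = 15 = 3 × 5, not prime.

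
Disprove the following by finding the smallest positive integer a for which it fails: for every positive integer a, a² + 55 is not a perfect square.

Check each positive integer a in order until a² + 55 is a perfect square.
For a = 1, 2 the conclusion holds.
a = 3: 3² + 55 = 64 = 8², a perfect square.
Hence a = 3 is a counterexample.

a = 3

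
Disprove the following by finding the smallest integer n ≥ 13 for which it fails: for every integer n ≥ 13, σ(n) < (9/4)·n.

n = 24

Check each integer n ≥ 13 in order until the claim fails.
For n = 13, 14, 15, 16, …, 21, 22, 23 the conclusion holds.
n = 24: σ(24) = 60; 60 ≥ 54.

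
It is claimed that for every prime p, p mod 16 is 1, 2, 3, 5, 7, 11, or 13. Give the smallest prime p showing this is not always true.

p = 31

A counterexample is any prime p such that the claim fails; we check each in order.
The first 10 eligible values, up to p = 29, all satisfy the conclusion.
p = 31: 31 mod 16 = 15 — not in {1, 2, 3, 5, 7, 11, 13}.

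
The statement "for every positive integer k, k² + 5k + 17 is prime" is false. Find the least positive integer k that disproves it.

We need the least positive integer k for which k² + 5k + 17 is not prime.
For k = 1, 2, 3, 4, 5, 6, 7 the conclusion holds.
k = 8: k² + 5k + 17 = 121 = 11 × 11, composite.

k = 8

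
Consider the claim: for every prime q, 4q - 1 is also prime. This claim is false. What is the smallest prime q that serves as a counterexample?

Check each prime q in order until 4q - 1 is not prime.
For q = 2, 3, 5 the conclusion holds.
q = 7: 4q - 1 = 27 = 3 × 9, not prime.
So q = 7 is the smallest counterexample.

q = 7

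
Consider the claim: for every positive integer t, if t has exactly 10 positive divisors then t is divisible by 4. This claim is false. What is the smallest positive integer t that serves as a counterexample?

t = 162

Check each positive integer t in order until t has exactly 10 positive divisors but t is not divisible by 4.
For t = 48, 80, 112 the conclusion holds.
t = 162: τ(162) = 10; 162 mod 4 = 2.
Hence t = 162 is a counterexample.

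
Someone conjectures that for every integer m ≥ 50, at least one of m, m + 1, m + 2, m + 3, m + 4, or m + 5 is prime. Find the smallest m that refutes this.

Check each integer m ≥ 50 in order until m, m + 1, m + 2, m + 3, m + 4, m + 5 are all composite.
The first 40 eligible values, up to m = 89, all satisfy the conclusion.
m = 90: 90 = 2 × 45; 91 = 7 × 13; 92 = 2 × 46; 93 = 3 × 31; 94 = 2 × 47; 95 = 5 × 19 — all composite.
Thus m = 90 disproves the claim, and no smaller m works.

m = 90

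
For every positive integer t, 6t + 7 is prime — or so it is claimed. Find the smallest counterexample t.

A counterexample is any positive integer t such that 6t + 7 is not prime; we check each in order.
For t = 1, 2 the conclusion holds.
t = 3: 6t + 7 = 25 = 5 × 5, composite.

t = 3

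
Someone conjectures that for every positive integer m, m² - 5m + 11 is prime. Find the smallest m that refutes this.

m = 7

Check each positive integer m in order until m² - 5m + 11 is not prime.
The first 6 eligible values, up to m = 6, all satisfy the conclusion.
m = 7: m² - 5m + 11 = 25 = 5 × 5, composite.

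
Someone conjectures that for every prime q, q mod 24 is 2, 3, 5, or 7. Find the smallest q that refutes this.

Check each prime q in order until the claim fails.
q = 2: 2 mod 24 = 2.
q = 3: 3 mod 24 = 3.
q = 5: 5 mod 24 = 5.
q = 7: 7 mod 24 = 7.
q = 11: 11 mod 24 = 11 — not in {2, 3, 5, 7}.
Hence q = 11 is a counterexample.

q = 11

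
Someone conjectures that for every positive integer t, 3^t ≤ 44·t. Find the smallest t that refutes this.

The first 4 eligible values, up to t = 4, all satisfy the conclusion.
t = 5: 3^t = 243 and 44·t = 220, so 243 > 220.

t = 5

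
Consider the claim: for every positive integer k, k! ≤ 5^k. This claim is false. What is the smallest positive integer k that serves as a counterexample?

k = 12

The first 11 eligible values, up to k = 11, all satisfy the conclusion.
k = 12: k! = 479001600 and 5^k = 244140625, so 479001600 > 244140625.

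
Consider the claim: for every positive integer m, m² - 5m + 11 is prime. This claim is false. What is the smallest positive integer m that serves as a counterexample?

Check each positive integer m in order until m² - 5m + 11 is not prime.
The first 6 eligible values, up to m = 6, all satisfy the conclusion.
m = 7: m² - 5m + 11 = 25 = 5 × 5, composite.

m = 7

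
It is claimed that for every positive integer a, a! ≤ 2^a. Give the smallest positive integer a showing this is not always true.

a = 4

A counterexample is any positive integer a such that a! > 2^a; we check each in order.
a = 1: a! = 1 and 2^a = 2, so 1 ≤ 2.
a = 2: a! = 2 and 2^a = 4, so 2 ≤ 4.
a = 3: a! = 6 and 2^a = 8, so 6 ≤ 8.
a = 4: a! = 24 and 2^a = 16, so 24 > 16.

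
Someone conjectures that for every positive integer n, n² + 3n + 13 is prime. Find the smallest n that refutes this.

n = 1: n² + 3n + 13 = 17, prime.
n = 2: n² + 3n + 13 = 23, prime.
n = 3: n² + 3n + 13 = 31, prime.
n = 4: n² + 3n + 13 = 41, prime.
n = 5: n² + 3n + 13 = 53, prime.
n = 6: n² + 3n + 13 = 67, prime.
n = 7: n² + 3n + 13 = 83, prime.
n = 8: n² + 3n + 13 = 101, prime.
n = 9: n² + 3n + 13 = 121 = 11 × 11, composite.
So n = 9 is the smallest counterexample.

n = 9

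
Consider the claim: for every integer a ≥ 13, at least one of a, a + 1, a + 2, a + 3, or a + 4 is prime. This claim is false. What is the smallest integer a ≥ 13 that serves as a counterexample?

a = 24

We need the least integer a ≥ 13 for which a, a + 1, a + 2, a + 3, a + 4 are all composite.
The first 11 eligible values, up to a = 23, all satisfy the conclusion.
a = 24: 24 = 2 × 12; 25 = 5 × 5; 26 = 2 × 13; 27 = 3 × 9; 28 = 2 × 14 — all composite.
Thus a = 24 disproves the claim, and no smaller a works.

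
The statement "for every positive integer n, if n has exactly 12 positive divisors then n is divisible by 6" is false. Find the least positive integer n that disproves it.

Check each positive integer n in order until n has exactly 12 positive divisors but n is not divisible by 6.
n = 60: τ(60) = 12; 60 mod 6 = 0.
n = 72: τ(72) = 12; 72 mod 6 = 0.
n = 84: τ(84) = 12; 84 mod 6 = 0.
n = 90: τ(90) = 12; 90 mod 6 = 0.
n = 96: τ(96) = 12; 96 mod 6 = 0.
n = 108: τ(108) = 12; 108 mod 6 = 0.
n = 126: τ(126) = 12; 126 mod 6 = 0.
n = 132: τ(132) = 12; 132 mod 6 = 0.
n = 140: τ(140) = 12; 140 mod 6 = 2.
So n = 140 is the smallest counterexample.

n = 140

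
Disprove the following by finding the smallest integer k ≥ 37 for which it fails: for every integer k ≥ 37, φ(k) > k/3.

For k = 37, 38, 39, 40, 41 the conclusion holds.
k = 42: φ(42) = 12 and 42/3 = 14, so φ(42) ≤ 42/3.

k = 42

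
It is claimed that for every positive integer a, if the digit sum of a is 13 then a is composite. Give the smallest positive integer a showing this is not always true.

A counterexample is any positive integer a such that the digit sum of a is 13 but a is prime; we check each in order.
a = 49: digit sum 13; 49 is composite.
a = 58: digit sum 13; 58 is composite.
a = 67: digit sum 13; 67 is prime, not composite.
Thus a = 67 disproves the claim, and no smaller a works.

a = 67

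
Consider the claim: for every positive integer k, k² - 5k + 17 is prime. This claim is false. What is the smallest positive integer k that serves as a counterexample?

k = 13

For k = 1, 2, 3, 4, …, 10, 11, 12 the conclusion holds.
k = 13: k² - 5k + 17 = 121 = 11 × 11, composite.
So k = 13 is the smallest counterexample.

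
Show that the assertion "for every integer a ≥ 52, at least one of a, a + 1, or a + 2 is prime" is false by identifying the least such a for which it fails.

a = 54

A counterexample is any integer a ≥ 52 such that a, a + 1, a + 2 are all composite; we check each in order.
For a = 52, 53 the conclusion holds.
a = 54: 54 = 2 × 27; 55 = 5 × 11; 56 = 2 × 28 — all composite.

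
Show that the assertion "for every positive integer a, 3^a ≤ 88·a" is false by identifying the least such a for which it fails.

a = 6

For a = 1, 2, 3, 4, 5 the conclusion holds.
a = 6: 3^a = 729 and 88·a = 528, so 729 > 528.
Thus a = 6 disproves the claim, and no smaller a works.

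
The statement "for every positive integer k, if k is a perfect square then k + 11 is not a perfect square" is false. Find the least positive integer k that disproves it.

k = 1: 1 + 11 = 12, not a perfect square.
k = 4: 4 + 11 = 15, not a perfect square.
k = 9: 9 + 11 = 20, not a perfect square.
k = 16: 16 + 11 = 27, not a perfect square.
k = 25: 25 = 5² and 25 + 11 = 36 = 6².
Thus k = 25 disproves the claim, and no smaller k works.

k = 25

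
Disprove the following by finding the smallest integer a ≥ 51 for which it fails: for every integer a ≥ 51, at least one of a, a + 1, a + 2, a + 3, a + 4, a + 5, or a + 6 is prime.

A counterexample is any integer a ≥ 51 such that a, a + 1, a + 2, a + 3, a + 4, a + 5, a + 6 are all composite; we check each in order.
The first 39 eligible values, up to a = 89, all satisfy the conclusion.
a = 90: 90 = 2 × 45; 91 = 7 × 13; 92 = 2 × 46; 93 = 3 × 31; 94 = 2 × 47; 95 = 5 × 19; 96 = 2 × 48 — all composite.
Thus a = 90 disproves the claim, and no smaller a works.

a = 90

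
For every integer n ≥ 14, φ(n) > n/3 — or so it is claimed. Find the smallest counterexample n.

n = 14: φ(14) = 6 and 14/3 = 14/3, so φ(14) > 14/3.
n = 15: φ(15) = 8 and 15/3 = 5, so φ(15) > 15/3.
n = 16: φ(16) = 8 and 16/3 = 16/3, so φ(16) > 16/3.
n = 17: φ(17) = 16 and 17/3 = 17/3, so φ(17) > 17/3.
n = 18: φ(18) = 6 and 18/3 = 6, so φ(18) ≤ 18/3.

n = 18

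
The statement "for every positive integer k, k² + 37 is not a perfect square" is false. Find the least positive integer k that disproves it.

A counterexample is any positive integer k such that k² + 37 is a perfect square; we check each in order.
For k = 1, 2, 3, 4, …, 15, 16, 17 the conclusion holds.
k = 18: 18² + 37 = 361 = 19², a perfect square.
Thus k = 18 disproves the claim, and no smaller k works.

k = 18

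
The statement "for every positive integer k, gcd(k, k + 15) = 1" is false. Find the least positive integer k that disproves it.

A counterexample is any positive integer k such that gcd(k, k + 15) > 1; we check each in order.
k = 1: gcd(1, 16) = 1.
k = 2: gcd(2, 17) = 1.
k = 3: gcd(3, 18) = 3.
Hence k = 3 is a counterexample.

k = 3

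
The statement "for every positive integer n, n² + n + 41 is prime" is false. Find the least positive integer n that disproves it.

n = 40

The first 39 eligible values, up to n = 39, all satisfy the conclusion.
n = 40: n² + n + 41 = 1681 = 41 × 41, composite.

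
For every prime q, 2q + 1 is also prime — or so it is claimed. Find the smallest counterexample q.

We need the least prime q for which 2q + 1 is not prime.
For q = 2, 3, 5 the conclusion holds.
q = 7: 2q + 1 = 15 = 3 × 5, not prime.

q = 7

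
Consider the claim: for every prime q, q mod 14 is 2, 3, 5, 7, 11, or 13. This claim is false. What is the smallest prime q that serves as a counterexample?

q = 23

A counterexample is any prime q such that the claim fails; we check each in order.
For q = 2, 3, 5, 7, 11, 13, 17, 19 the conclusion holds.
q = 23: 23 mod 14 = 9 — not in {2, 3, 5, 7, 11, 13}.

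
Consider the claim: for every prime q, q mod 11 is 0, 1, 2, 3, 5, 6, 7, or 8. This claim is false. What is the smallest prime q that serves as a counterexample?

q = 31

For q = 2, 3, 5, 7, 11, 13, 17, 19, 23, 29 the conclusion holds.
q = 31: 31 mod 11 = 9 — not in {0, 1, 2, 3, 5, 6, 7, 8}.
Hence q = 31 is a counterexample.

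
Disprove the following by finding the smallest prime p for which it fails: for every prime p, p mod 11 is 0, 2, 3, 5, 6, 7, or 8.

p = 23

A counterexample is any prime p such that the claim fails; we check each in order.
p = 2: 2 mod 11 = 2.
p = 3: 3 mod 11 = 3.
p = 5: 5 mod 11 = 5.
p = 7: 7 mod 11 = 7.
p = 11: 11 mod 11 = 0.
p = 13: 13 mod 11 = 2.
p = 17: 17 mod 11 = 6.
p = 19: 19 mod 11 = 8.
p = 23: 23 mod 11 = 1 — not in {0, 2, 3, 5, 6, 7, 8}.
So p = 23 is the smallest counterexample.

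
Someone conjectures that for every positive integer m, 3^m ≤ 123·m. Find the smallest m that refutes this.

m = 1: 3^m = 3 and 123·m = 123, so 3 ≤ 123.
m = 2: 3^m = 9 and 123·m = 246, so 9 ≤ 246.
m = 3: 3^m = 27 and 123·m = 369, so 27 ≤ 369.
m = 4: 3^m = 81 and 123·m = 492, so 81 ≤ 492.
m = 5: 3^m = 243 and 123·m = 615, so 243 ≤ 615.
m = 6: 3^m = 729 and 123·m = 738, so 729 ≤ 738.
m = 7: 3^m = 2187 and 123·m = 861, so 2187 > 861.

m = 7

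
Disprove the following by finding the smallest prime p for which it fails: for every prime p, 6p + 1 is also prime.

We need the least prime p for which 6p + 1 is not prime.
For p = 2, 3, 5, 7, 11, 13, 17 the conclusion holds.
p = 19: 6p + 1 = 115 = 5 × 23, not prime.
Hence p = 19 is a counterexample.

p = 19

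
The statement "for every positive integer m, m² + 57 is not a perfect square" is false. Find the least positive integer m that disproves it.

m = 8

A counterexample is any positive integer m such that m² + 57 is a perfect square; we check each in order.
The first 7 eligible values, up to m = 7, all satisfy the conclusion.
m = 8: 8² + 57 = 121 = 11², a perfect square.
Hence m = 8 is a counterexample.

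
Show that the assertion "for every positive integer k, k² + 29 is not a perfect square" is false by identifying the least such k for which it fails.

k = 14

The first 13 eligible values, up to k = 13, all satisfy the conclusion.
k = 14: 14² + 29 = 225 = 15², a perfect square.
Thus k = 14 disproves the claim, and no smaller k works.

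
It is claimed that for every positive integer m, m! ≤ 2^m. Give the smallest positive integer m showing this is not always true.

A counterexample is any positive integer m such that m! > 2^m; we check each in order.
m = 1: m! = 1 and 2^m = 2, so 1 ≤ 2.
m = 2: m! = 2 and 2^m = 4, so 2 ≤ 4.
m = 3: m! = 6 and 2^m = 8, so 6 ≤ 8.
m = 4: m! = 24 and 2^m = 16, so 24 > 16.

m = 4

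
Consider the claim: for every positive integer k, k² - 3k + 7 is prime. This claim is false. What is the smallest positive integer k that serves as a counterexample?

Check each positive integer k in order until k² - 3k + 7 is not prime.
The first 5 eligible values, up to k = 5, all satisfy the conclusion.
k = 6: k² - 3k + 7 = 25 = 5 × 5, composite.
Thus k = 6 disproves the claim, and no smaller k works.

k = 6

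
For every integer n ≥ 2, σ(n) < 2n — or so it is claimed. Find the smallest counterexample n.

n = 6

n = 2: σ(2) = 3; 3 < 4.
n = 3: σ(3) = 4; 4 < 6.
n = 4: σ(4) = 7; 7 < 8.
n = 5: σ(5) = 6; 6 < 10.
n = 6: σ(6) = 12; 12 ≥ 12.
Hence n = 6 is a counterexample.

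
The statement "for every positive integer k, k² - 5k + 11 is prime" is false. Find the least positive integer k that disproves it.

A counterexample is any positive integer k such that k² - 5k + 11 is not prime; we check each in order.
For k = 1, 2, 3, 4, 5, 6 the conclusion holds.
k = 7: k² - 5k + 11 = 25 = 5 × 5, composite.
So k = 7 is the smallest counterexample.

k = 7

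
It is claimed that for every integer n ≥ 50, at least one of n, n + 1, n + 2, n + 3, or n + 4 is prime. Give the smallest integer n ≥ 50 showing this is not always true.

Check each integer n ≥ 50 in order until n, n + 1, n + 2, n + 3, n + 4 are all composite.
For n = 50, 51, 52, 53 the conclusion holds.
n = 54: 54 = 2 × 27; 55 = 5 × 11; 56 = 2 × 28; 57 = 3 × 19; 58 = 2 × 29 — all composite.
Thus n = 54 disproves the claim, and no smaller n works.

n = 54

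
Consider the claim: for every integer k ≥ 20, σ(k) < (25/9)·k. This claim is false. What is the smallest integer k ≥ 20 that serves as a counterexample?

k = 60

A counterexample is any integer k ≥ 20 such that the claim fails; we check each in order.
The first 40 eligible values, up to k = 59, all satisfy the conclusion.
k = 60: σ(60) = 168; 168 ≥ 500/3.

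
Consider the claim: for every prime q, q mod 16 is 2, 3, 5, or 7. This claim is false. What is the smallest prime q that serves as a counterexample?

For q = 2, 3, 5, 7 the conclusion holds.
q = 11: 11 mod 16 = 11 — not in {2, 3, 5, 7}.
Hence q = 11 is a counterexample.

q = 11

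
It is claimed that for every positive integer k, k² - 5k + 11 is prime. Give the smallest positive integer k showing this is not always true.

For k = 1, 2, 3, 4, 5, 6 the conclusion holds.
k = 7: k² - 5k + 11 = 25 = 5 × 5, composite.
So k = 7 is the smallest counterexample.

k = 7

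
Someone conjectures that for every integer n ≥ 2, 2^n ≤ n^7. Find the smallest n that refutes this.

Check each integer n ≥ 2 in order until 2^n > n^7.
The first 35 eligible values, up to n = 36, all satisfy the conclusion.
n = 37: 2^n = 137438953472 and n^7 = 94931877133, so 137438953472 > 94931877133.
So n = 37 is the smallest counterexample.

n = 37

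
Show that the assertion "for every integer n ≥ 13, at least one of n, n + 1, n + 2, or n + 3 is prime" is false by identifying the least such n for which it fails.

For n = 13, 14, 15, 16, …, 21, 22, 23 the conclusion holds.
n = 24: 24 = 2 × 12; 25 = 5 × 5; 26 = 2 × 13; 27 = 3 × 9 — all composite.

n = 24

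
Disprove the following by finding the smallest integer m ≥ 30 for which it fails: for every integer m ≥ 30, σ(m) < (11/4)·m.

m = 60

The first 30 eligible values, up to m = 59, all satisfy the conclusion.
m = 60: σ(60) = 168; 168 ≥ 165.
Thus m = 60 disproves the claim, and no smaller m works.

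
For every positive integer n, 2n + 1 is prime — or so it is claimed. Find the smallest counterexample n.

Check each positive integer n in order until 2n + 1 is not prime.
n = 1: 2n + 1 = 3, prime.
n = 2: 2n + 1 = 5, prime.
n = 3: 2n + 1 = 7, prime.
n = 4: 2n + 1 = 9 = 3 × 3, composite.
Thus n = 4 disproves the claim, and no smaller n works.

n = 4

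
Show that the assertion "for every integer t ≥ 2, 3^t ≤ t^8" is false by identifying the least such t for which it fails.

Check each integer t ≥ 2 in order until 3^t > t^8.
For t = 2, 3, 4, 5, …, 20, 21, 22 the conclusion holds.
t = 23: 3^t = 94143178827 and t^8 = 78310985281, so 94143178827 > 78310985281.

t = 23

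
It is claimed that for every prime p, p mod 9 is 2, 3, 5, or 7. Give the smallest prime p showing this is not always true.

p = 13

A counterexample is any prime p such that the claim fails; we check each in order.
The first 5 eligible values, up to p = 11, all satisfy the conclusion.
p = 13: 13 mod 9 = 4 — not in {2, 3, 5, 7}.
Hence p = 13 is a counterexample.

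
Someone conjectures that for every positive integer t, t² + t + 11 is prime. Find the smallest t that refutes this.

We need the least positive integer t for which t² + t + 11 is not prime.
The first 9 eligible values, up to t = 9, all satisfy the conclusion.
t = 10: t² + t + 11 = 121 = 11 × 11, composite.

t = 10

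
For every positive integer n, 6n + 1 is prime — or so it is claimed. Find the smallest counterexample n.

A counterexample is any positive integer n such that 6n + 1 is not prime; we check each in order.
n = 1: 6n + 1 = 7, prime.
n = 2: 6n + 1 = 13, prime.
n = 3: 6n + 1 = 19, prime.
n = 4: 6n + 1 = 25 = 5 × 5, composite.

n = 4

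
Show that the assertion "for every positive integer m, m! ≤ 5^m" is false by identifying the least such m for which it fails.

m = 12

The first 11 eligible values, up to m = 11, all satisfy the conclusion.
m = 12: m! = 479001600 and 5^m = 244140625, so 479001600 > 244140625.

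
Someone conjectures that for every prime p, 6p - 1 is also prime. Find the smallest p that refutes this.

A counterexample is any prime p such that 6p - 1 is not prime; we check each in order.
p = 2: 6p - 1 = 11, prime.
p = 3: 6p - 1 = 17, prime.
p = 5: 6p - 1 = 29, prime.
p = 7: 6p - 1 = 41, prime.
p = 11: 6p - 1 = 65 = 5 × 13, not prime.
So p = 11 is the smallest counterexample.

p = 11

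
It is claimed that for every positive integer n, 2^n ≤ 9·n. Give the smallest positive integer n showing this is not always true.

n = 6

We need the least positive integer n for which 2^n > 9·n.
For n = 1, 2, 3, 4, 5 the conclusion holds.
n = 6: 2^n = 64 and 9·n = 54, so 64 > 54.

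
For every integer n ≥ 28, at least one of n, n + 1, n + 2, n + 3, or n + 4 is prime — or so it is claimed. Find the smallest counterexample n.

n = 32

n = 28: 29 is prime.
n = 29: 29 is prime.
n = 30: 31 is prime.
n = 31: 31 is prime.
n = 32: 32 = 2 × 16; 33 = 3 × 11; 34 = 2 × 17; 35 = 5 × 7; 36 = 2 × 18 — all composite.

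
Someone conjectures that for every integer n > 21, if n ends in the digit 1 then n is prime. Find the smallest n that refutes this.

A counterexample is any integer n > 21 such that n ends in the digit 1 but n is not prime; we check each in order.
For n = 31, 41 the conclusion holds.
n = 51: 51 ends in 1; 51 = 3 × 17, composite.

n = 51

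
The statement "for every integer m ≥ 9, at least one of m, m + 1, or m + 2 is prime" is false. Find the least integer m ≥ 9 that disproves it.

m = 14

The first 5 eligible values, up to m = 13, all satisfy the conclusion.
m = 14: 14 = 2 × 7; 15 = 3 × 5; 16 = 2 × 8 — all composite.
So m = 14 is the smallest counterexample.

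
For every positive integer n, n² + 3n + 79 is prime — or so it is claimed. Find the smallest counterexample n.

Check each positive integer n in order until n² + 3n + 79 is not prime.
For n = 1, 2, 3, 4 the conclusion holds.
n = 5: n² + 3n + 79 = 119 = 7 × 17, composite.

n = 5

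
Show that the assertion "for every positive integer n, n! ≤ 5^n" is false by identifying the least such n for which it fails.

The first 11 eligible values, up to n = 11, all satisfy the conclusion.
n = 12: n! = 479001600 and 5^n = 244140625, so 479001600 > 244140625.

n = 12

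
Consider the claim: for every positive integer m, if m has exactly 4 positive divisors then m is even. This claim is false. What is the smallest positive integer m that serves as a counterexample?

m = 15

Check each positive integer m in order until m has exactly 4 positive divisors but m is odd.
The first 4 eligible values, up to m = 14, all satisfy the conclusion.
m = 15: divisors of 15: 1, 3, 5, 15; 15 is odd.
Thus m = 15 disproves the claim, and no smaller m works.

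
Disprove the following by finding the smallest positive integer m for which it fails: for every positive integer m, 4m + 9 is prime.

m = 3

A counterexample is any positive integer m such that 4m + 9 is not prime; we check each in order.
For m = 1, 2 the conclusion holds.
m = 3: 4m + 9 = 21 = 3 × 7, composite.
So m = 3 is the smallest counterexample.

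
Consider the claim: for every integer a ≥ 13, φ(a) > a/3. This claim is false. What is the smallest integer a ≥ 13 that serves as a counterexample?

We need the least integer a ≥ 13 for which the claim fails.
For a = 13, 14, 15, 16, 17 the conclusion holds.
a = 18: φ(18) = 6 and 18/3 = 6, so φ(18) ≤ 18/3.
So a = 18 is the smallest counterexample.

a = 18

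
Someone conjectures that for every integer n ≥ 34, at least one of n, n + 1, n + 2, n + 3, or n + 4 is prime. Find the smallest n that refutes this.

A counterexample is any integer n ≥ 34 such that n, n + 1, n + 2, n + 3, n + 4 are all composite; we check each in order.
The first 14 eligible values, up to n = 47, all satisfy the conclusion.
n = 48: 48 = 2 × 24; 49 = 7 × 7; 50 = 2 × 25; 51 = 3 × 17; 52 = 2 × 26 — all composite.
So n = 48 is the smallest counterexample.

n = 48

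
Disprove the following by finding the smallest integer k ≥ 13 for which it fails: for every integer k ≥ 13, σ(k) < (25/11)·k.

A counterexample is any integer k ≥ 13 such that the claim fails; we check each in order.
For k = 13, 14, 15, 16, …, 21, 22, 23 the conclusion holds.
k = 24: σ(24) = 60; 60 ≥ 600/11.

k = 24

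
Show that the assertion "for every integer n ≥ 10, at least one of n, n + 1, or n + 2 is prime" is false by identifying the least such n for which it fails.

For n = 10, 11, 12, 13 the conclusion holds.
n = 14: 14 = 2 × 7; 15 = 3 × 5; 16 = 2 × 8 — all composite.
So n = 14 is the smallest counterexample.

n = 14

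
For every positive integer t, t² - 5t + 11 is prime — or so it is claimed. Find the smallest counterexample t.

A counterexample is any positive integer t such that t² - 5t + 11 is not prime; we check each in order.
The first 6 eligible values, up to t = 6, all satisfy the conclusion.
t = 7: t² - 5t + 11 = 25 = 5 × 5, composite.
Thus t = 7 disproves the claim, and no smaller t works.

t = 7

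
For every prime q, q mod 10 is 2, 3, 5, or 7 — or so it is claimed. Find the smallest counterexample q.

q = 11

A counterexample is any prime q such that the claim fails; we check each in order.
For q = 2, 3, 5, 7 the conclusion holds.
q = 11: 11 mod 10 = 1 — not in {2, 3, 5, 7}.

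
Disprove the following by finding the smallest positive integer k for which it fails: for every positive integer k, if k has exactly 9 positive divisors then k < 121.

k = 196

Check each positive integer k in order until k has exactly 9 positive divisors but the claim fails.
For k = 36, 100 the conclusion holds.
k = 196: τ(196) = 9; 196 ≥ 121.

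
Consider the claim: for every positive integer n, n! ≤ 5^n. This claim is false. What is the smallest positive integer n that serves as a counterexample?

The first 11 eligible values, up to n = 11, all satisfy the conclusion.
n = 12: n! = 479001600 and 5^n = 244140625, so 479001600 > 244140625.
Hence n = 12 is a counterexample.

n = 12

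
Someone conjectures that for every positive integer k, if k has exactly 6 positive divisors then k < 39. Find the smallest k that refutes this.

k = 44

Check each positive integer k in order until k has exactly 6 positive divisors but the claim fails.
For k = 12, 18, 20, 28, 32 the conclusion holds.
k = 44: τ(44) = 6; 44 ≥ 39.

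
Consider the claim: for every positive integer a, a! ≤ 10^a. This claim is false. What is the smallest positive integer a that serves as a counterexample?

We need the least positive integer a for which a! > 10^a.
For a = 1, 2, 3, 4, …, 22, 23, 24 the conclusion holds.
a = 25: a! = 15511210043330985984000000 and 10^a = 10000000000000000000000000, so 15511210043330985984000000 > 10000000000000000000000000.
Thus a = 25 disproves the claim, and no smaller a works.

a = 25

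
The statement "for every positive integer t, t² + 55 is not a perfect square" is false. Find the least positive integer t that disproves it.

t = 3

A counterexample is any positive integer t such that t² + 55 is a perfect square; we check each in order.
t = 1: 1² + 55 = 56, not a perfect square.
t = 2: 2² + 55 = 59, not a perfect square.
t = 3: 3² + 55 = 64 = 8², a perfect square.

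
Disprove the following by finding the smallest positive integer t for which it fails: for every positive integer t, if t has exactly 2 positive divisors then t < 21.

A counterexample is any positive integer t such that t has exactly 2 positive divisors but the claim fails; we check each in order.
The first 8 eligible values, up to t = 19, all satisfy the conclusion.
t = 23: τ(23) = 2; 23 ≥ 21.
Thus t = 23 disproves the claim, and no smaller t works.

t = 23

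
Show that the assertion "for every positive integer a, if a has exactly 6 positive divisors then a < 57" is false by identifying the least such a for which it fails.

a = 63

A counterexample is any positive integer a such that a has exactly 6 positive divisors but the claim fails; we check each in order.
For a = 12, 18, 20, 28, 32, 44, 45, 50, 52 the conclusion holds.
a = 63: τ(63) = 6; 63 ≥ 57.
Hence a = 63 is a counterexample.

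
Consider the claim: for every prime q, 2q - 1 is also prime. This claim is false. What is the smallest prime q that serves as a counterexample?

q = 5

Check each prime q in order until 2q - 1 is not prime.
For q = 2, 3 the conclusion holds.
q = 5: 2q - 1 = 9 = 3 × 3, not prime.
Thus q = 5 disproves the claim, and no smaller q works.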